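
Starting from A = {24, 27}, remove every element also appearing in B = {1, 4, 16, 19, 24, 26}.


A \ B = elements in A but not in B
A = {24, 27}
B = {1, 4, 16, 19, 24, 26}
Remove from A any elements in B
A \ B = {27}

A \ B = {27}


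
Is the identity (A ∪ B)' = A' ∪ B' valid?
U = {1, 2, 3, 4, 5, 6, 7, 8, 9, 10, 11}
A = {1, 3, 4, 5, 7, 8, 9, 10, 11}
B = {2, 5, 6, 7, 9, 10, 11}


LHS: A ∪ B = {1, 2, 3, 4, 5, 6, 7, 8, 9, 10, 11}
(A ∪ B)' = U \ (A ∪ B) = ∅
A' = {2, 6}, B' = {1, 3, 4, 8}
Claimed RHS: A' ∪ B' = {1, 2, 3, 4, 6, 8}
Identity is INVALID: LHS = ∅ but the RHS claimed here equals {1, 2, 3, 4, 6, 8}. The correct form is (A ∪ B)' = A' ∩ B'.

Identity is invalid: (A ∪ B)' = ∅ but A' ∪ B' = {1, 2, 3, 4, 6, 8}. The correct De Morgan law is (A ∪ B)' = A' ∩ B'.


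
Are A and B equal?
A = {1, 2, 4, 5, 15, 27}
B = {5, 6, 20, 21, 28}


Two sets are equal iff they have exactly the same elements.
A = {1, 2, 4, 5, 15, 27}
B = {5, 6, 20, 21, 28}
Differences: {1, 2, 4, 6, 15, 20, 21, 27, 28}
A ≠ B

No, A ≠ B


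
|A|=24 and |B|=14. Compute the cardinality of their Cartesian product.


|A × B| = |A| × |B|
= 24 × 14
= 336

|A × B| = 336


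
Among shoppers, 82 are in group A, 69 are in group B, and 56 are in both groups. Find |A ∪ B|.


|A ∪ B| = |A| + |B| - |A ∩ B|
= 82 + 69 - 56
= 95

|A ∪ B| = 95


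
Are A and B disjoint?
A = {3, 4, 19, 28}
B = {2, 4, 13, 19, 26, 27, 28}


Disjoint means A ∩ B = ∅.
A ∩ B = {4, 19, 28}
A ∩ B ≠ ∅, so A and B are NOT disjoint.

No, A and B are not disjoint (A ∩ B = {4, 19, 28})


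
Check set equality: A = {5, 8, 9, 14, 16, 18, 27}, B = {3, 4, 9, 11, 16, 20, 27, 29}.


Two sets are equal iff they have exactly the same elements.
A = {5, 8, 9, 14, 16, 18, 27}
B = {3, 4, 9, 11, 16, 20, 27, 29}
Differences: {3, 4, 5, 8, 11, 14, 18, 20, 29}
A ≠ B

No, A ≠ B


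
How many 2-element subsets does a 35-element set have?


C(n,k) = n! / (k!(n-k)!)
C(35,2) = 35! / (2!33!)
= 595

C(35,2) = 595


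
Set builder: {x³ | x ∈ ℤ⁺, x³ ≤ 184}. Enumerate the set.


Checking each candidate:
Condition: positive perfect cubes ≤ 184
Result = {1, 8, 27, 64, 125}

{1, 8, 27, 64, 125}


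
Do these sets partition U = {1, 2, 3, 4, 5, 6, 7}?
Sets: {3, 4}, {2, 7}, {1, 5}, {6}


A partition requires: (1) non-empty parts, (2) pairwise disjoint, (3) union = U
Parts: {3, 4}, {2, 7}, {1, 5}, {6}
Union of parts: {1, 2, 3, 4, 5, 6, 7}
U = {1, 2, 3, 4, 5, 6, 7}
All non-empty? True
Pairwise disjoint? True
Covers U? True

Yes, valid partition


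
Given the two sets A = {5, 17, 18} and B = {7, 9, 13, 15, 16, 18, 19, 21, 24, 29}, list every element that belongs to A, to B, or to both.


A ∪ B = all elements in A or B (or both)
A = {5, 17, 18}
B = {7, 9, 13, 15, 16, 18, 19, 21, 24, 29}
A ∪ B = {5, 7, 9, 13, 15, 16, 17, 18, 19, 21, 24, 29}

A ∪ B = {5, 7, 9, 13, 15, 16, 17, 18, 19, 21, 24, 29}


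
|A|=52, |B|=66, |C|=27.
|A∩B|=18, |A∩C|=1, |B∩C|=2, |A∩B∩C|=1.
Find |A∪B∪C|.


|A∪B∪C| = |A|+|B|+|C| - |A∩B|-|A∩C|-|B∩C| + |A∩B∩C|
= 52+66+27 - 18-1-2 + 1
= 145 - 21 + 1
= 125

|A ∪ B ∪ C| = 125


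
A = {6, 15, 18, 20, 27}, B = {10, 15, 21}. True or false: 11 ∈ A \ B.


A = {6, 15, 18, 20, 27}, B = {10, 15, 21}
A \ B = elements in A but not in B
A \ B = {6, 18, 20, 27}
Checking if 11 ∈ A \ B
11 is not in A \ B → False

11 ∉ A \ B


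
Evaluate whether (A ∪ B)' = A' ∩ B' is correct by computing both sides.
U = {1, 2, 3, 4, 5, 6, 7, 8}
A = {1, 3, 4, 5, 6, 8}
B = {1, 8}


LHS: A ∪ B = {1, 3, 4, 5, 6, 8}
(A ∪ B)' = U \ (A ∪ B) = {2, 7}
A' = {2, 7}, B' = {2, 3, 4, 5, 6, 7}
Claimed RHS: A' ∩ B' = {2, 7}
Identity is VALID: LHS = RHS = {2, 7} ✓

Identity is valid. (A ∪ B)' = A' ∩ B' = {2, 7}


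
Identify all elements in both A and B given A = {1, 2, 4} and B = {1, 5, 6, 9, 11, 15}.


A = {1, 2, 4}
B = {1, 5, 6, 9, 11, 15}
Region: in both A and B
Elements: {1}

Elements in both A and B: {1}


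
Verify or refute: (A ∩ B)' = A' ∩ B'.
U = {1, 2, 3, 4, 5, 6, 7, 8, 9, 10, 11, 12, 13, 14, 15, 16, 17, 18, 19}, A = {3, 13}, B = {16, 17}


LHS: A ∩ B = ∅
(A ∩ B)' = U \ (A ∩ B) = {1, 2, 3, 4, 5, 6, 7, 8, 9, 10, 11, 12, 13, 14, 15, 16, 17, 18, 19}
A' = {1, 2, 4, 5, 6, 7, 8, 9, 10, 11, 12, 14, 15, 16, 17, 18, 19}, B' = {1, 2, 3, 4, 5, 6, 7, 8, 9, 10, 11, 12, 13, 14, 15, 18, 19}
Claimed RHS: A' ∩ B' = {1, 2, 4, 5, 6, 7, 8, 9, 10, 11, 12, 14, 15, 18, 19}
Identity is INVALID: LHS = {1, 2, 3, 4, 5, 6, 7, 8, 9, 10, 11, 12, 13, 14, 15, 16, 17, 18, 19} but the RHS claimed here equals {1, 2, 4, 5, 6, 7, 8, 9, 10, 11, 12, 14, 15, 18, 19}. The correct form is (A ∩ B)' = A' ∪ B'.

Identity is invalid: (A ∩ B)' = {1, 2, 3, 4, 5, 6, 7, 8, 9, 10, 11, 12, 13, 14, 15, 16, 17, 18, 19} but A' ∩ B' = {1, 2, 4, 5, 6, 7, 8, 9, 10, 11, 12, 14, 15, 18, 19}. The correct De Morgan law is (A ∩ B)' = A' ∪ B'.


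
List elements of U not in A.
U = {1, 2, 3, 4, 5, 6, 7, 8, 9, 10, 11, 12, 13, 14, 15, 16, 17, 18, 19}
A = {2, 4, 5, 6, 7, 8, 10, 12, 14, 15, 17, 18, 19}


Aᶜ = U \ A = elements in U but not in A
U = {1, 2, 3, 4, 5, 6, 7, 8, 9, 10, 11, 12, 13, 14, 15, 16, 17, 18, 19}
A = {2, 4, 5, 6, 7, 8, 10, 12, 14, 15, 17, 18, 19}
Aᶜ = {1, 3, 9, 11, 13, 16}

Aᶜ = {1, 3, 9, 11, 13, 16}


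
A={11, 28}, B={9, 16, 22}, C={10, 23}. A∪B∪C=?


A ∪ B = {9, 11, 16, 22, 28}
(A ∪ B) ∪ C = {9, 10, 11, 16, 22, 23, 28}

A ∪ B ∪ C = {9, 10, 11, 16, 22, 23, 28}


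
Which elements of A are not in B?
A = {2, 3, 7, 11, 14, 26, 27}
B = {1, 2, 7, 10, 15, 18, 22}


A \ B = elements in A but not in B
A = {2, 3, 7, 11, 14, 26, 27}
B = {1, 2, 7, 10, 15, 18, 22}
Remove from A any elements in B
A \ B = {3, 11, 14, 26, 27}

A \ B = {3, 11, 14, 26, 27}


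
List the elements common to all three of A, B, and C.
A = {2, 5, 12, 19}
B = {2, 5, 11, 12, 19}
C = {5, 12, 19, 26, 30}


A ∩ B = {2, 5, 12, 19}
(A ∩ B) ∩ C = {5, 12, 19}

A ∩ B ∩ C = {5, 12, 19}


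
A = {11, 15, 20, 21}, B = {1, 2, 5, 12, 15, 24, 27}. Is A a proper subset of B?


A ⊂ B requires: A ⊆ B AND A ≠ B.
A ⊆ B? No
A ⊄ B, so A is not a proper subset.

No, A is not a proper subset of B


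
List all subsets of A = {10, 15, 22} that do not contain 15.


A subset of A that omits 15 is a subset of A \ {15}, so there are 2^(n-1) = 2^2 = 4 of them.
Subsets excluding 15: ∅, {10}, {22}, {10, 22}

Subsets excluding 15 (4 total): ∅, {10}, {22}, {10, 22}


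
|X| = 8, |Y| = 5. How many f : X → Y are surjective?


n = |X| = 8, k = |Y| = 5. Surjections via inclusion-exclusion:
S(n,k) = Σ(-1)^i × C(k,i) × (k-i)^n, i=0 to k
i=0: (-1)^0×C(5,0)×5^8 = 390625
i=1: (-1)^1×C(5,1)×4^8 = -327680
i=2: (-1)^2×C(5,2)×3^8 = 65610
i=3: (-1)^3×C(5,3)×2^8 = -2560
i=4: (-1)^4×C(5,4)×1^8 = 5
i=5: (-1)^5×C(5,5)×0^8 = 0
Total = 126000

Number of surjections = 126000


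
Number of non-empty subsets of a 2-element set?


Total subsets = 2^n = 2^2 = 4
Non-empty subsets exclude the empty set: 2^n - 1
= 4 - 1
= 3

Number of non-empty subsets = 3


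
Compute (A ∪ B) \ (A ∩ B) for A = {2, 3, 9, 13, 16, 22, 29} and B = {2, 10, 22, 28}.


A △ B = (A \ B) ∪ (B \ A) = elements in exactly one of A or B
A \ B = {3, 9, 13, 16, 29}
B \ A = {10, 28}
A △ B = {3, 9, 10, 13, 16, 28, 29}

A △ B = {3, 9, 10, 13, 16, 28, 29}


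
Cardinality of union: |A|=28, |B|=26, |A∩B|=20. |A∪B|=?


|A ∪ B| = |A| + |B| - |A ∩ B|
= 28 + 26 - 20
= 34

|A ∪ B| = 34


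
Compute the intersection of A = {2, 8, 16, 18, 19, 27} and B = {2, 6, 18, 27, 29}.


A ∩ B = elements in both A and B
A = {2, 8, 16, 18, 19, 27}
B = {2, 6, 18, 27, 29}
A ∩ B = {2, 18, 27}

A ∩ B = {2, 18, 27}


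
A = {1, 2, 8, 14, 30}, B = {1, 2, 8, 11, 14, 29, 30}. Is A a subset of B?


A ⊆ B means every element of A is in B.
All elements of A are in B.
So A ⊆ B.

Yes, A ⊆ B


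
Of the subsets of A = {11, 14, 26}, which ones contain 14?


A subset of A contains 14 iff the remaining 2 elements form any subset of A \ {14}.
Count: 2^(n-1) = 2^2 = 4
Subsets containing 14: {14}, {11, 14}, {14, 26}, {11, 14, 26}

Subsets containing 14 (4 total): {14}, {11, 14}, {14, 26}, {11, 14, 26}


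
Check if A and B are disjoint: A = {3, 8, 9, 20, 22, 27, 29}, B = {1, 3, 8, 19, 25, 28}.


Disjoint means A ∩ B = ∅.
A ∩ B = {3, 8}
A ∩ B ≠ ∅, so A and B are NOT disjoint.

No, A and B are not disjoint (A ∩ B = {3, 8})


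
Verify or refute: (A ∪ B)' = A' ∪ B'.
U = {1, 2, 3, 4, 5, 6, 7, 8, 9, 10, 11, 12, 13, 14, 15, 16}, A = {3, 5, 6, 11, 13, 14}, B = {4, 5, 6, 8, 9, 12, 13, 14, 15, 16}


LHS: A ∪ B = {3, 4, 5, 6, 8, 9, 11, 12, 13, 14, 15, 16}
(A ∪ B)' = U \ (A ∪ B) = {1, 2, 7, 10}
A' = {1, 2, 4, 7, 8, 9, 10, 12, 15, 16}, B' = {1, 2, 3, 7, 10, 11}
Claimed RHS: A' ∪ B' = {1, 2, 3, 4, 7, 8, 9, 10, 11, 12, 15, 16}
Identity is INVALID: LHS = {1, 2, 7, 10} but the RHS claimed here equals {1, 2, 3, 4, 7, 8, 9, 10, 11, 12, 15, 16}. The correct form is (A ∪ B)' = A' ∩ B'.

Identity is invalid: (A ∪ B)' = {1, 2, 7, 10} but A' ∪ B' = {1, 2, 3, 4, 7, 8, 9, 10, 11, 12, 15, 16}. The correct De Morgan law is (A ∪ B)' = A' ∩ B'.


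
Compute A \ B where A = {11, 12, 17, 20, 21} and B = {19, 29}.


A \ B = elements in A but not in B
A = {11, 12, 17, 20, 21}
B = {19, 29}
Remove from A any elements in B
A \ B = {11, 12, 17, 20, 21}

A \ B = {11, 12, 17, 20, 21}


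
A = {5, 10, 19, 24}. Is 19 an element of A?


A = {5, 10, 19, 24}
Checking if 19 is in A
19 is in A → True

19 ∈ A


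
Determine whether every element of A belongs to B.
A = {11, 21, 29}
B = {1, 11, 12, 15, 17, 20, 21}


A ⊆ B means every element of A is in B.
Elements in A not in B: {29}
So A ⊄ B.

No, A ⊄ B


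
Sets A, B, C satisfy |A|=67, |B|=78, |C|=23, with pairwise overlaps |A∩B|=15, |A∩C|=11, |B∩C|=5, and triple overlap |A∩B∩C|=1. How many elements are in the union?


|A∪B∪C| = |A|+|B|+|C| - |A∩B|-|A∩C|-|B∩C| + |A∩B∩C|
= 67+78+23 - 15-11-5 + 1
= 168 - 31 + 1
= 138

|A ∪ B ∪ C| = 138


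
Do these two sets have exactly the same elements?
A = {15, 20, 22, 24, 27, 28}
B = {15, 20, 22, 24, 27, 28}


Two sets are equal iff they have exactly the same elements.
A = {15, 20, 22, 24, 27, 28}
B = {15, 20, 22, 24, 27, 28}
Same elements → A = B

Yes, A = B


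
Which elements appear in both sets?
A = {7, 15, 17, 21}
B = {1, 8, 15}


A ∩ B = elements in both A and B
A = {7, 15, 17, 21}
B = {1, 8, 15}
A ∩ B = {15}

A ∩ B = {15}


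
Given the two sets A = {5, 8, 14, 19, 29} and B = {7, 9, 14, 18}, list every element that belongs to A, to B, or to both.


A ∪ B = all elements in A or B (or both)
A = {5, 8, 14, 19, 29}
B = {7, 9, 14, 18}
A ∪ B = {5, 7, 8, 9, 14, 18, 19, 29}

A ∪ B = {5, 7, 8, 9, 14, 18, 19, 29}


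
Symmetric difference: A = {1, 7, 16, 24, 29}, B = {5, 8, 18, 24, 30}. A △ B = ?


A △ B = (A \ B) ∪ (B \ A) = elements in exactly one of A or B
A \ B = {1, 7, 16, 29}
B \ A = {5, 8, 18, 30}
A △ B = {1, 5, 7, 8, 16, 18, 29, 30}

A △ B = {1, 5, 7, 8, 16, 18, 29, 30}


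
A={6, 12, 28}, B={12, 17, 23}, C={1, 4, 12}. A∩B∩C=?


A ∩ B = {12}
(A ∩ B) ∩ C = {12}

A ∩ B ∩ C = {12}


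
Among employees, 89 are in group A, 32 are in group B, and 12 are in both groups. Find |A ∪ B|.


|A ∪ B| = |A| + |B| - |A ∩ B|
= 89 + 32 - 12
= 109

|A ∪ B| = 109


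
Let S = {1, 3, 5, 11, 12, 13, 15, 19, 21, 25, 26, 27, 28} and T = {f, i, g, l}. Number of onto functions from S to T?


n = |S| = 13, k = |T| = 4. Surjections via inclusion-exclusion:
S(n,k) = Σ(-1)^i × C(k,i) × (k-i)^n, i=0 to k
i=0: (-1)^0×C(4,0)×4^13 = 67108864
i=1: (-1)^1×C(4,1)×3^13 = -6377292
i=2: (-1)^2×C(4,2)×2^13 = 49152
i=3: (-1)^3×C(4,3)×1^13 = -4
i=4: (-1)^4×C(4,4)×0^13 = 0
Total = 60780720

Number of surjections = 60780720


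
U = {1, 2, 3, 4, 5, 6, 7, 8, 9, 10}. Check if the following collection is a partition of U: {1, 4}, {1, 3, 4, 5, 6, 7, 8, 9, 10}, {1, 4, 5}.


A partition requires: (1) non-empty parts, (2) pairwise disjoint, (3) union = U
Parts: {1, 4}, {1, 3, 4, 5, 6, 7, 8, 9, 10}, {1, 4, 5}
Union of parts: {1, 3, 4, 5, 6, 7, 8, 9, 10}
U = {1, 2, 3, 4, 5, 6, 7, 8, 9, 10}
All non-empty? True
Pairwise disjoint? False
Covers U? False

No, not a valid partition


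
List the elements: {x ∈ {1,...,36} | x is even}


Checking each candidate:
Condition: even numbers in {1,...,36}
Result = {2, 4, 6, 8, 10, 12, 14, 16, 18, 20, 22, 24, 26, 28, 30, 32, 34, 36}

{2, 4, 6, 8, 10, 12, 14, 16, 18, 20, 22, 24, 26, 28, 30, 32, 34, 36}


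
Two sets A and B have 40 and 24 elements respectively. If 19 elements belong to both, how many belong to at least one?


|A ∪ B| = |A| + |B| - |A ∩ B|
= 40 + 24 - 19
= 45

|A ∪ B| = 45


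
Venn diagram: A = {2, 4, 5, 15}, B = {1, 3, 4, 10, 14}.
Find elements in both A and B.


A = {2, 4, 5, 15}
B = {1, 3, 4, 10, 14}
Region: in both A and B
Elements: {4}

Elements in both A and B: {4}


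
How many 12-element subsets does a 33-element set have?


C(n,k) = n! / (k!(n-k)!)
C(33,12) = 33! / (12!21!)
= 354817320

C(33,12) = 354817320


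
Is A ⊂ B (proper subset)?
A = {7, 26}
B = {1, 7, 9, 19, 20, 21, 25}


A ⊂ B requires: A ⊆ B AND A ≠ B.
A ⊆ B? No
A ⊄ B, so A is not a proper subset.

No, A is not a proper subset of B


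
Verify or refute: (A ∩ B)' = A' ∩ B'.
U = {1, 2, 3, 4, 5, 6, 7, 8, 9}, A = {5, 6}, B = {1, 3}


LHS: A ∩ B = ∅
(A ∩ B)' = U \ (A ∩ B) = {1, 2, 3, 4, 5, 6, 7, 8, 9}
A' = {1, 2, 3, 4, 7, 8, 9}, B' = {2, 4, 5, 6, 7, 8, 9}
Claimed RHS: A' ∩ B' = {2, 4, 7, 8, 9}
Identity is INVALID: LHS = {1, 2, 3, 4, 5, 6, 7, 8, 9} but the RHS claimed here equals {2, 4, 7, 8, 9}. The correct form is (A ∩ B)' = A' ∪ B'.

Identity is invalid: (A ∩ B)' = {1, 2, 3, 4, 5, 6, 7, 8, 9} but A' ∩ B' = {2, 4, 7, 8, 9}. The correct De Morgan law is (A ∩ B)' = A' ∪ B'.


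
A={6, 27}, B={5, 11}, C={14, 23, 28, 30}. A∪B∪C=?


A ∪ B = {5, 6, 11, 27}
(A ∪ B) ∪ C = {5, 6, 11, 14, 23, 27, 28, 30}

A ∪ B ∪ C = {5, 6, 11, 14, 23, 27, 28, 30}


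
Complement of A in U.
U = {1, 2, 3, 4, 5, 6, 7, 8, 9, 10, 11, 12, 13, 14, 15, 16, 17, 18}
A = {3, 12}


Aᶜ = U \ A = elements in U but not in A
U = {1, 2, 3, 4, 5, 6, 7, 8, 9, 10, 11, 12, 13, 14, 15, 16, 17, 18}
A = {3, 12}
Aᶜ = {1, 2, 4, 5, 6, 7, 8, 9, 10, 11, 13, 14, 15, 16, 17, 18}

Aᶜ = {1, 2, 4, 5, 6, 7, 8, 9, 10, 11, 13, 14, 15, 16, 17, 18}


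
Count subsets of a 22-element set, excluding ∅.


Total subsets = 2^n = 2^22 = 4194304
Non-empty subsets exclude the empty set: 2^n - 1
= 4194304 - 1
= 4194303

Number of non-empty subsets = 4194303


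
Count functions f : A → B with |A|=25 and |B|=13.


Each of |A| = 25 inputs maps to any of |B| = 13 outputs.
# functions = |B|^|A| = 13^25
= 7056410014866816666030739693

Number of functions = 7056410014866816666030739693


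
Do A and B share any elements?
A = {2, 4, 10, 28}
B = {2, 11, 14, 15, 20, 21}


Disjoint means A ∩ B = ∅.
A ∩ B = {2}
A ∩ B ≠ ∅, so A and B are NOT disjoint.

Yes — A and B share the element(s) of A ∩ B = {2}, so they are not disjoint


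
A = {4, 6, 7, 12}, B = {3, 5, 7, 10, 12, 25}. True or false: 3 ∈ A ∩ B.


A = {4, 6, 7, 12}, B = {3, 5, 7, 10, 12, 25}
A ∩ B = elements in both A and B
A ∩ B = {7, 12}
Checking if 3 ∈ A ∩ B
3 is not in A ∩ B → False

3 ∉ A ∩ B


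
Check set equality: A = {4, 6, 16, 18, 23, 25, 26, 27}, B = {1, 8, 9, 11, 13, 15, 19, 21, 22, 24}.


Two sets are equal iff they have exactly the same elements.
A = {4, 6, 16, 18, 23, 25, 26, 27}
B = {1, 8, 9, 11, 13, 15, 19, 21, 22, 24}
Differences: {1, 4, 6, 8, 9, 11, 13, 15, 16, 18, 19, 21, 22, 23, 24, 25, 26, 27}
A ≠ B

No, A ≠ B


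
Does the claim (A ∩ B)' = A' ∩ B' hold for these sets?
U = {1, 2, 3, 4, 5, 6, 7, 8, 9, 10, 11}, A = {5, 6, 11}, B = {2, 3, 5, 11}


LHS: A ∩ B = {5, 11}
(A ∩ B)' = U \ (A ∩ B) = {1, 2, 3, 4, 6, 7, 8, 9, 10}
A' = {1, 2, 3, 4, 7, 8, 9, 10}, B' = {1, 4, 6, 7, 8, 9, 10}
Claimed RHS: A' ∩ B' = {1, 4, 7, 8, 9, 10}
Identity is INVALID: LHS = {1, 2, 3, 4, 6, 7, 8, 9, 10} but the RHS claimed here equals {1, 4, 7, 8, 9, 10}. The correct form is (A ∩ B)' = A' ∪ B'.

Identity is invalid: (A ∩ B)' = {1, 2, 3, 4, 6, 7, 8, 9, 10} but A' ∩ B' = {1, 4, 7, 8, 9, 10}. The correct De Morgan law is (A ∩ B)' = A' ∪ B'.


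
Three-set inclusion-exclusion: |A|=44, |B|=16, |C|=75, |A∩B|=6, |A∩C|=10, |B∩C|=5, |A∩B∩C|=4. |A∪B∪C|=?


|A∪B∪C| = |A|+|B|+|C| - |A∩B|-|A∩C|-|B∩C| + |A∩B∩C|
= 44+16+75 - 6-10-5 + 4
= 135 - 21 + 4
= 118

|A ∪ B ∪ C| = 118


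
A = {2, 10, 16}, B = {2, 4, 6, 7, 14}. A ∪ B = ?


A ∪ B = all elements in A or B (or both)
A = {2, 10, 16}
B = {2, 4, 6, 7, 14}
A ∪ B = {2, 4, 6, 7, 10, 14, 16}

A ∪ B = {2, 4, 6, 7, 10, 14, 16}


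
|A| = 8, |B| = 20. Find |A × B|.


|A × B| = |A| × |B|
= 8 × 20
= 160

|A × B| = 160


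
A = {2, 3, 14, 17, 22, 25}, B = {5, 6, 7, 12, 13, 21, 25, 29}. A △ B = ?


A △ B = (A \ B) ∪ (B \ A) = elements in exactly one of A or B
A \ B = {2, 3, 14, 17, 22}
B \ A = {5, 6, 7, 12, 13, 21, 29}
A △ B = {2, 3, 5, 6, 7, 12, 13, 14, 17, 21, 22, 29}

A △ B = {2, 3, 5, 6, 7, 12, 13, 14, 17, 21, 22, 29}


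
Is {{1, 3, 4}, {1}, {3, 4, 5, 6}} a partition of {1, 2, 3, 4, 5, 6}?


A partition requires: (1) non-empty parts, (2) pairwise disjoint, (3) union = U
Parts: {1, 3, 4}, {1}, {3, 4, 5, 6}
Union of parts: {1, 3, 4, 5, 6}
U = {1, 2, 3, 4, 5, 6}
All non-empty? True
Pairwise disjoint? False
Covers U? False

No, not a valid partition


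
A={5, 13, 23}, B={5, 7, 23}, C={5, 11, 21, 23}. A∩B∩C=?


A ∩ B = {5, 23}
(A ∩ B) ∩ C = {5, 23}

A ∩ B ∩ C = {5, 23}


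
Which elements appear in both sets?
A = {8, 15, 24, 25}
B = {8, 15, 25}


A ∩ B = elements in both A and B
A = {8, 15, 24, 25}
B = {8, 15, 25}
A ∩ B = {8, 15, 25}

A ∩ B = {8, 15, 25}


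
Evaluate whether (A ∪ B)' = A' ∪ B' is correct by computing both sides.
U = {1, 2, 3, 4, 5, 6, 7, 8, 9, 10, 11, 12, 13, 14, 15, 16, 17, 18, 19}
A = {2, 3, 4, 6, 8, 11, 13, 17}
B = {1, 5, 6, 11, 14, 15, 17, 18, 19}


LHS: A ∪ B = {1, 2, 3, 4, 5, 6, 8, 11, 13, 14, 15, 17, 18, 19}
(A ∪ B)' = U \ (A ∪ B) = {7, 9, 10, 12, 16}
A' = {1, 5, 7, 9, 10, 12, 14, 15, 16, 18, 19}, B' = {2, 3, 4, 7, 8, 9, 10, 12, 13, 16}
Claimed RHS: A' ∪ B' = {1, 2, 3, 4, 5, 7, 8, 9, 10, 12, 13, 14, 15, 16, 18, 19}
Identity is INVALID: LHS = {7, 9, 10, 12, 16} but the RHS claimed here equals {1, 2, 3, 4, 5, 7, 8, 9, 10, 12, 13, 14, 15, 16, 18, 19}. The correct form is (A ∪ B)' = A' ∩ B'.

Identity is invalid: (A ∪ B)' = {7, 9, 10, 12, 16} but A' ∪ B' = {1, 2, 3, 4, 5, 7, 8, 9, 10, 12, 13, 14, 15, 16, 18, 19}. The correct De Morgan law is (A ∪ B)' = A' ∩ B'.


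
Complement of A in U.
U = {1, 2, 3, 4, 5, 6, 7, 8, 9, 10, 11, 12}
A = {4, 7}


Aᶜ = U \ A = elements in U but not in A
U = {1, 2, 3, 4, 5, 6, 7, 8, 9, 10, 11, 12}
A = {4, 7}
Aᶜ = {1, 2, 3, 5, 6, 8, 9, 10, 11, 12}

Aᶜ = {1, 2, 3, 5, 6, 8, 9, 10, 11, 12}


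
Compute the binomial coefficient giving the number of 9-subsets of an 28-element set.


C(n,k) = n! / (k!(n-k)!)
C(28,9) = 28! / (9!19!)
= 6906900

C(28,9) = 6906900


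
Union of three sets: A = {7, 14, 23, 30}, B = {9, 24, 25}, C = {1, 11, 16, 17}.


A ∪ B = {7, 9, 14, 23, 24, 25, 30}
(A ∪ B) ∪ C = {1, 7, 9, 11, 14, 16, 17, 23, 24, 25, 30}

A ∪ B ∪ C = {1, 7, 9, 11, 14, 16, 17, 23, 24, 25, 30}


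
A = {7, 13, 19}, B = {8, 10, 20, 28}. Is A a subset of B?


A ⊆ B means every element of A is in B.
Elements in A not in B: {7, 13, 19}
So A ⊄ B.

No, A ⊄ B


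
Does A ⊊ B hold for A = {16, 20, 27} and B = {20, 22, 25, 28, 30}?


A ⊂ B requires: A ⊆ B AND A ≠ B.
A ⊆ B? No
A ⊄ B, so A is not a proper subset.

No, A is not a proper subset of B


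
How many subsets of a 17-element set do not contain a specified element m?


Subsets of A avoiding m are subsets of A \ {m}, which has 16 elements.
Count = 2^(n-1) = 2^16
= 65536

Number of subsets avoiding m = 65536


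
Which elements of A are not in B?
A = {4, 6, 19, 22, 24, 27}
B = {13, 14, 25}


A \ B = elements in A but not in B
A = {4, 6, 19, 22, 24, 27}
B = {13, 14, 25}
Remove from A any elements in B
A \ B = {4, 6, 19, 22, 24, 27}

A \ B = {4, 6, 19, 22, 24, 27}


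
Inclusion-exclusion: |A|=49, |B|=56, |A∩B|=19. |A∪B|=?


|A ∪ B| = |A| + |B| - |A ∩ B|
= 49 + 56 - 19
= 86

|A ∪ B| = 86


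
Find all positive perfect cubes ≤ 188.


Checking each candidate:
Condition: positive perfect cubes ≤ 188
Result = {1, 8, 27, 64, 125}

{1, 8, 27, 64, 125}


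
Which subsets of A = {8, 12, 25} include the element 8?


A subset of A contains 8 iff the remaining 2 elements form any subset of A \ {8}.
Count: 2^(n-1) = 2^2 = 4
Subsets containing 8: {8}, {8, 12}, {8, 25}, {8, 12, 25}

Subsets containing 8 (4 total): {8}, {8, 12}, {8, 25}, {8, 12, 25}


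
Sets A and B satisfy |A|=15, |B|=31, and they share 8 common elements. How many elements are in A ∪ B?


|A ∪ B| = |A| + |B| - |A ∩ B|
= 15 + 31 - 8
= 38

|A ∪ B| = 38


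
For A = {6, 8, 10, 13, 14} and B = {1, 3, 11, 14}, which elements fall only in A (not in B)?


A = {6, 8, 10, 13, 14}
B = {1, 3, 11, 14}
Region: only in A (not in B)
Elements: {6, 8, 10, 13}

Elements only in A (not in B): {6, 8, 10, 13}


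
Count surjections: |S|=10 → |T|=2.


n = |S| = 10, k = |T| = 2. Surjections via inclusion-exclusion:
S(n,k) = Σ(-1)^i × C(k,i) × (k-i)^n, i=0 to k
i=0: (-1)^0×C(2,0)×2^10 = 1024
i=1: (-1)^1×C(2,1)×1^10 = -2
i=2: (-1)^2×C(2,2)×0^10 = 0
Total = 1022

Number of surjections = 1022


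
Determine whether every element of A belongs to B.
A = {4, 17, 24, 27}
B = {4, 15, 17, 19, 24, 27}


A ⊆ B means every element of A is in B.
All elements of A are in B.
So A ⊆ B.

Yes, A ⊆ B


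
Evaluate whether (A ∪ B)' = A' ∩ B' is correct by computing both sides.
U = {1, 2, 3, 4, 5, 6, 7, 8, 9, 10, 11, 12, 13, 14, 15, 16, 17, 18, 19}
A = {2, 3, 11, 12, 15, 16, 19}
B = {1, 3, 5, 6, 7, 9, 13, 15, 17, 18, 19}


LHS: A ∪ B = {1, 2, 3, 5, 6, 7, 9, 11, 12, 13, 15, 16, 17, 18, 19}
(A ∪ B)' = U \ (A ∪ B) = {4, 8, 10, 14}
A' = {1, 4, 5, 6, 7, 8, 9, 10, 13, 14, 17, 18}, B' = {2, 4, 8, 10, 11, 12, 14, 16}
Claimed RHS: A' ∩ B' = {4, 8, 10, 14}
Identity is VALID: LHS = RHS = {4, 8, 10, 14} ✓

Identity is valid. (A ∪ B)' = A' ∩ B' = {4, 8, 10, 14}


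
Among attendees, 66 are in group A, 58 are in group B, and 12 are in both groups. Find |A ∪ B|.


|A ∪ B| = |A| + |B| - |A ∩ B|
= 66 + 58 - 12
= 112

|A ∪ B| = 112


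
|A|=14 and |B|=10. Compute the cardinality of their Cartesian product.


|A × B| = |A| × |B|
= 14 × 10
= 140

|A × B| = 140


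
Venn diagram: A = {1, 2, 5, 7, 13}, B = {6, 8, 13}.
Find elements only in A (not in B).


A = {1, 2, 5, 7, 13}
B = {6, 8, 13}
Region: only in A (not in B)
Elements: {1, 2, 5, 7}

Elements only in A (not in B): {1, 2, 5, 7}


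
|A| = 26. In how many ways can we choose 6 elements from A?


C(n,k) = n! / (k!(n-k)!)
C(26,6) = 26! / (6!20!)
= 230230

C(26,6) = 230230


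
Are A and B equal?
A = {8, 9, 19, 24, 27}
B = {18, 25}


Two sets are equal iff they have exactly the same elements.
A = {8, 9, 19, 24, 27}
B = {18, 25}
Differences: {8, 9, 18, 19, 24, 25, 27}
A ≠ B

No, A ≠ B


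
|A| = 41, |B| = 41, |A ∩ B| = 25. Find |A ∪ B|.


|A ∪ B| = |A| + |B| - |A ∩ B|
= 41 + 41 - 25
= 57

|A ∪ B| = 57


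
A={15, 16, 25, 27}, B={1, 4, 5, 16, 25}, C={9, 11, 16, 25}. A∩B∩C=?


A ∩ B = {16, 25}
(A ∩ B) ∩ C = {16, 25}

A ∩ B ∩ C = {16, 25}


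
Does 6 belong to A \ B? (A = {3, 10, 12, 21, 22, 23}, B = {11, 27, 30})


A = {3, 10, 12, 21, 22, 23}, B = {11, 27, 30}
A \ B = elements in A but not in B
A \ B = {3, 10, 12, 21, 22, 23}
Checking if 6 ∈ A \ B
6 is not in A \ B → False

6 ∉ A \ B


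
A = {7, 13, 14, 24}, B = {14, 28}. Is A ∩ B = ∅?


Disjoint means A ∩ B = ∅.
A ∩ B = {14}
A ∩ B ≠ ∅, so A and B are NOT disjoint.

No, A and B are not disjoint (A ∩ B = {14})


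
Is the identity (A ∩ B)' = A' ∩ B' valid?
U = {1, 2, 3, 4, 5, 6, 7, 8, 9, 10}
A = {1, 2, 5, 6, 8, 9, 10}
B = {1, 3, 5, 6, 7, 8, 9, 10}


LHS: A ∩ B = {1, 5, 6, 8, 9, 10}
(A ∩ B)' = U \ (A ∩ B) = {2, 3, 4, 7}
A' = {3, 4, 7}, B' = {2, 4}
Claimed RHS: A' ∩ B' = {4}
Identity is INVALID: LHS = {2, 3, 4, 7} but the RHS claimed here equals {4}. The correct form is (A ∩ B)' = A' ∪ B'.

Identity is invalid: (A ∩ B)' = {2, 3, 4, 7} but A' ∩ B' = {4}. The correct De Morgan law is (A ∩ B)' = A' ∪ B'.


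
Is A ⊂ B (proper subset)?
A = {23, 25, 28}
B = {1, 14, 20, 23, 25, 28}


A ⊂ B requires: A ⊆ B AND A ≠ B.
A ⊆ B? Yes
A = B? No
A ⊂ B: Yes (A is a proper subset of B)

Yes, A ⊂ B


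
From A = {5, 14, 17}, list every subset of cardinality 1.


|A| = 3, so A has C(3,1) = 3 subsets of size 1.
Enumerate by choosing 1 elements from A at a time:
{5}, {14}, {17}

1-element subsets (3 total): {5}, {14}, {17}


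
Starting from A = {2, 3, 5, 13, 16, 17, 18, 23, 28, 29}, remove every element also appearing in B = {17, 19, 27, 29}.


A \ B = elements in A but not in B
A = {2, 3, 5, 13, 16, 17, 18, 23, 28, 29}
B = {17, 19, 27, 29}
Remove from A any elements in B
A \ B = {2, 3, 5, 13, 16, 18, 23, 28}

A \ B = {2, 3, 5, 13, 16, 18, 23, 28}


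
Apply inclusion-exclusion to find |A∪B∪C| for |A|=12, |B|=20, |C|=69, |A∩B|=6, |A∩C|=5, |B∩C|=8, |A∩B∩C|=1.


|A∪B∪C| = |A|+|B|+|C| - |A∩B|-|A∩C|-|B∩C| + |A∩B∩C|
= 12+20+69 - 6-5-8 + 1
= 101 - 19 + 1
= 83

|A ∪ B ∪ C| = 83


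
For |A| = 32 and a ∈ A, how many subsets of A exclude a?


Subsets of A avoiding a are subsets of A \ {a}, which has 31 elements.
Count = 2^(n-1) = 2^31
= 2147483648

Number of subsets avoiding a = 2147483648


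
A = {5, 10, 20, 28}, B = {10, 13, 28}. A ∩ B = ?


A ∩ B = elements in both A and B
A = {5, 10, 20, 28}
B = {10, 13, 28}
A ∩ B = {10, 28}

A ∩ B = {10, 28}


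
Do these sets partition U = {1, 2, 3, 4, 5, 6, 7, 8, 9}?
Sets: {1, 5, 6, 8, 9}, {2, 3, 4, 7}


A partition requires: (1) non-empty parts, (2) pairwise disjoint, (3) union = U
Parts: {1, 5, 6, 8, 9}, {2, 3, 4, 7}
Union of parts: {1, 2, 3, 4, 5, 6, 7, 8, 9}
U = {1, 2, 3, 4, 5, 6, 7, 8, 9}
All non-empty? True
Pairwise disjoint? True
Covers U? True

Yes, valid partition


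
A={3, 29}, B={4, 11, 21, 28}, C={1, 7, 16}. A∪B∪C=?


A ∪ B = {3, 4, 11, 21, 28, 29}
(A ∪ B) ∪ C = {1, 3, 4, 7, 11, 16, 21, 28, 29}

A ∪ B ∪ C = {1, 3, 4, 7, 11, 16, 21, 28, 29}


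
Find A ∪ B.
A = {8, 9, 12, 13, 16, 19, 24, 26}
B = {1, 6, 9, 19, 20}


A ∪ B = all elements in A or B (or both)
A = {8, 9, 12, 13, 16, 19, 24, 26}
B = {1, 6, 9, 19, 20}
A ∪ B = {1, 6, 8, 9, 12, 13, 16, 19, 20, 24, 26}

A ∪ B = {1, 6, 8, 9, 12, 13, 16, 19, 20, 24, 26}


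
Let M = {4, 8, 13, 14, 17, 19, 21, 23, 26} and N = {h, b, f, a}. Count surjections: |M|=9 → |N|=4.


n = |M| = 9, k = |N| = 4. Surjections via inclusion-exclusion:
S(n,k) = Σ(-1)^i × C(k,i) × (k-i)^n, i=0 to k
i=0: (-1)^0×C(4,0)×4^9 = 262144
i=1: (-1)^1×C(4,1)×3^9 = -78732
i=2: (-1)^2×C(4,2)×2^9 = 3072
i=3: (-1)^3×C(4,3)×1^9 = -4
i=4: (-1)^4×C(4,4)×0^9 = 0
Total = 186480

Number of surjections = 186480


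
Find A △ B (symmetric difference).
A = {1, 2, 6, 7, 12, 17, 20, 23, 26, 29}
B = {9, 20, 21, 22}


A △ B = (A \ B) ∪ (B \ A) = elements in exactly one of A or B
A \ B = {1, 2, 6, 7, 12, 17, 23, 26, 29}
B \ A = {9, 21, 22}
A △ B = {1, 2, 6, 7, 9, 12, 17, 21, 22, 23, 26, 29}

A △ B = {1, 2, 6, 7, 9, 12, 17, 21, 22, 23, 26, 29}


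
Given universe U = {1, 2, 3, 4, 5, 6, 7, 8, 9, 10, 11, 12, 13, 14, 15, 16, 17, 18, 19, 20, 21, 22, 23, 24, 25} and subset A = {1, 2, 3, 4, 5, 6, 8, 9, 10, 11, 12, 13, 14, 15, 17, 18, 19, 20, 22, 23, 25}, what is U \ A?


Aᶜ = U \ A = elements in U but not in A
U = {1, 2, 3, 4, 5, 6, 7, 8, 9, 10, 11, 12, 13, 14, 15, 16, 17, 18, 19, 20, 21, 22, 23, 24, 25}
A = {1, 2, 3, 4, 5, 6, 8, 9, 10, 11, 12, 13, 14, 15, 17, 18, 19, 20, 22, 23, 25}
Aᶜ = {7, 16, 21, 24}

Aᶜ = {7, 16, 21, 24}


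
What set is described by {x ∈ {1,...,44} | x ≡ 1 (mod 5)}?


Checking each candidate:
Condition: x in {1,...,44} with x ≡ 1 (mod 5)
Result = {1, 6, 11, 16, 21, 26, 31, 36, 41}

{1, 6, 11, 16, 21, 26, 31, 36, 41}


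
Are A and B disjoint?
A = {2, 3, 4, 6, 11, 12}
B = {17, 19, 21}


Disjoint means A ∩ B = ∅.
A ∩ B = ∅
A ∩ B = ∅, so A and B are disjoint.

Yes, A and B are disjoint


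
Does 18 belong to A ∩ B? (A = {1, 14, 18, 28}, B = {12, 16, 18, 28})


A = {1, 14, 18, 28}, B = {12, 16, 18, 28}
A ∩ B = elements in both A and B
A ∩ B = {18, 28}
Checking if 18 ∈ A ∩ B
18 is in A ∩ B → True

18 ∈ A ∩ B


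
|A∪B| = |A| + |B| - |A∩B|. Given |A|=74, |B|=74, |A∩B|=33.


|A ∪ B| = |A| + |B| - |A ∩ B|
= 74 + 74 - 33
= 115

|A ∪ B| = 115


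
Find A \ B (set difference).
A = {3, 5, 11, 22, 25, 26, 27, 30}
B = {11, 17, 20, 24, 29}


A \ B = elements in A but not in B
A = {3, 5, 11, 22, 25, 26, 27, 30}
B = {11, 17, 20, 24, 29}
Remove from A any elements in B
A \ B = {3, 5, 22, 25, 26, 27, 30}

A \ B = {3, 5, 22, 25, 26, 27, 30}


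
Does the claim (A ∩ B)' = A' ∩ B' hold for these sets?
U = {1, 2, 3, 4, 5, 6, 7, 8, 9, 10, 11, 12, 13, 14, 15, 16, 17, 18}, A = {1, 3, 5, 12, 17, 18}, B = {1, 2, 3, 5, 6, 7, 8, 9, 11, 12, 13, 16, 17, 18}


LHS: A ∩ B = {1, 3, 5, 12, 17, 18}
(A ∩ B)' = U \ (A ∩ B) = {2, 4, 6, 7, 8, 9, 10, 11, 13, 14, 15, 16}
A' = {2, 4, 6, 7, 8, 9, 10, 11, 13, 14, 15, 16}, B' = {4, 10, 14, 15}
Claimed RHS: A' ∩ B' = {4, 10, 14, 15}
Identity is INVALID: LHS = {2, 4, 6, 7, 8, 9, 10, 11, 13, 14, 15, 16} but the RHS claimed here equals {4, 10, 14, 15}. The correct form is (A ∩ B)' = A' ∪ B'.

Identity is invalid: (A ∩ B)' = {2, 4, 6, 7, 8, 9, 10, 11, 13, 14, 15, 16} but A' ∩ B' = {4, 10, 14, 15}. The correct De Morgan law is (A ∩ B)' = A' ∪ B'.


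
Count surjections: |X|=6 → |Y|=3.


n = |X| = 6, k = |Y| = 3. Surjections via inclusion-exclusion:
S(n,k) = Σ(-1)^i × C(k,i) × (k-i)^n, i=0 to k
i=0: (-1)^0×C(3,0)×3^6 = 729
i=1: (-1)^1×C(3,1)×2^6 = -192
i=2: (-1)^2×C(3,2)×1^6 = 3
i=3: (-1)^3×C(3,3)×0^6 = 0
Total = 540

Number of surjections = 540


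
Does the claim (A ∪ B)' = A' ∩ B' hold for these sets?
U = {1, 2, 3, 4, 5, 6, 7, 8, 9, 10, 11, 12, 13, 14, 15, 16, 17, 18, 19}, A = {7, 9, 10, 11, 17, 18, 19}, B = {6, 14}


LHS: A ∪ B = {6, 7, 9, 10, 11, 14, 17, 18, 19}
(A ∪ B)' = U \ (A ∪ B) = {1, 2, 3, 4, 5, 8, 12, 13, 15, 16}
A' = {1, 2, 3, 4, 5, 6, 8, 12, 13, 14, 15, 16}, B' = {1, 2, 3, 4, 5, 7, 8, 9, 10, 11, 12, 13, 15, 16, 17, 18, 19}
Claimed RHS: A' ∩ B' = {1, 2, 3, 4, 5, 8, 12, 13, 15, 16}
Identity is VALID: LHS = RHS = {1, 2, 3, 4, 5, 8, 12, 13, 15, 16} ✓

Identity is valid. (A ∪ B)' = A' ∩ B' = {1, 2, 3, 4, 5, 8, 12, 13, 15, 16}


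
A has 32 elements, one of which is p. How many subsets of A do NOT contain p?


Subsets of A avoiding p are subsets of A \ {p}, which has 31 elements.
Count = 2^(n-1) = 2^31
= 2147483648

Number of subsets avoiding p = 2147483648


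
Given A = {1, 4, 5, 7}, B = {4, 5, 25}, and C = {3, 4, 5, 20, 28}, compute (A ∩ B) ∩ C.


A ∩ B = {4, 5}
(A ∩ B) ∩ C = {4, 5}

A ∩ B ∩ C = {4, 5}


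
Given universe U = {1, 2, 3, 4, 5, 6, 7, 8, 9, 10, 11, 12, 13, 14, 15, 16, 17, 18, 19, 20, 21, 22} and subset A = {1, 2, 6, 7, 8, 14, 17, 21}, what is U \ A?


Aᶜ = U \ A = elements in U but not in A
U = {1, 2, 3, 4, 5, 6, 7, 8, 9, 10, 11, 12, 13, 14, 15, 16, 17, 18, 19, 20, 21, 22}
A = {1, 2, 6, 7, 8, 14, 17, 21}
Aᶜ = {3, 4, 5, 9, 10, 11, 12, 13, 15, 16, 18, 19, 20, 22}

Aᶜ = {3, 4, 5, 9, 10, 11, 12, 13, 15, 16, 18, 19, 20, 22}


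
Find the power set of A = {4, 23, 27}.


|A| = 3, so |P(A)| = 2^3 = 8
Enumerate subsets by cardinality (0 to 3):
∅, {4}, {23}, {27}, {4, 23}, {4, 27}, {23, 27}, {4, 23, 27}

P(A) has 8 subsets: ∅, {4}, {23}, {27}, {4, 23}, {4, 27}, {23, 27}, {4, 23, 27}


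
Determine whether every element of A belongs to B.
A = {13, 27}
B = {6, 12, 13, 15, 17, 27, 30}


A ⊆ B means every element of A is in B.
All elements of A are in B.
So A ⊆ B.

Yes, A ⊆ B


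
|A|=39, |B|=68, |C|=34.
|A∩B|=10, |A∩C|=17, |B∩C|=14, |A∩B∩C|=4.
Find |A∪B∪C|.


|A∪B∪C| = |A|+|B|+|C| - |A∩B|-|A∩C|-|B∩C| + |A∩B∩C|
= 39+68+34 - 10-17-14 + 4
= 141 - 41 + 4
= 104

|A ∪ B ∪ C| = 104


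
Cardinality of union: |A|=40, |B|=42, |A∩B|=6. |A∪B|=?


|A ∪ B| = |A| + |B| - |A ∩ B|
= 40 + 42 - 6
= 76

|A ∪ B| = 76


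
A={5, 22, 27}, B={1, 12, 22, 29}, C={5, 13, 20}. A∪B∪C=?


A ∪ B = {1, 5, 12, 22, 27, 29}
(A ∪ B) ∪ C = {1, 5, 12, 13, 20, 22, 27, 29}

A ∪ B ∪ C = {1, 5, 12, 13, 20, 22, 27, 29}


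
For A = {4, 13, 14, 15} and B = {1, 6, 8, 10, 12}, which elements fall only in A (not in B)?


A = {4, 13, 14, 15}
B = {1, 6, 8, 10, 12}
Region: only in A (not in B)
Elements: {4, 13, 14, 15}

Elements only in A (not in B): {4, 13, 14, 15}


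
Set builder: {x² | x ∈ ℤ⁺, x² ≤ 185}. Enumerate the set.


Checking each candidate:
Condition: positive perfect squares ≤ 185
Result = {1, 4, 9, 16, 25, 36, 49, 64, 81, 100, 121, 144, 169}

{1, 4, 9, 16, 25, 36, 49, 64, 81, 100, 121, 144, 169}


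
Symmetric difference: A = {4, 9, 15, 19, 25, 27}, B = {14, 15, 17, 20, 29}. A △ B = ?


A △ B = (A \ B) ∪ (B \ A) = elements in exactly one of A or B
A \ B = {4, 9, 19, 25, 27}
B \ A = {14, 17, 20, 29}
A △ B = {4, 9, 14, 17, 19, 20, 25, 27, 29}

A △ B = {4, 9, 14, 17, 19, 20, 25, 27, 29}


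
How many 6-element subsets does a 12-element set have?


C(n,k) = n! / (k!(n-k)!)
C(12,6) = 12! / (6!6!)
= 924

C(12,6) = 924


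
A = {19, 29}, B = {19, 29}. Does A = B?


Two sets are equal iff they have exactly the same elements.
A = {19, 29}
B = {19, 29}
Same elements → A = B

Yes, A = B


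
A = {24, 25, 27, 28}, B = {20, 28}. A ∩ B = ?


A ∩ B = elements in both A and B
A = {24, 25, 27, 28}
B = {20, 28}
A ∩ B = {28}

A ∩ B = {28}


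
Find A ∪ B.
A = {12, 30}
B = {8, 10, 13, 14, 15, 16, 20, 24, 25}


A ∪ B = all elements in A or B (or both)
A = {12, 30}
B = {8, 10, 13, 14, 15, 16, 20, 24, 25}
A ∪ B = {8, 10, 12, 13, 14, 15, 16, 20, 24, 25, 30}

A ∪ B = {8, 10, 12, 13, 14, 15, 16, 20, 24, 25, 30}


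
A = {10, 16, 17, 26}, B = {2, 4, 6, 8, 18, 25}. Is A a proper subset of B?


A ⊂ B requires: A ⊆ B AND A ≠ B.
A ⊆ B? No
A ⊄ B, so A is not a proper subset.

No, A is not a proper subset of B


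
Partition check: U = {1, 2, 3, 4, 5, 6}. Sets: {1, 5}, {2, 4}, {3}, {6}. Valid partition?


A partition requires: (1) non-empty parts, (2) pairwise disjoint, (3) union = U
Parts: {1, 5}, {2, 4}, {3}, {6}
Union of parts: {1, 2, 3, 4, 5, 6}
U = {1, 2, 3, 4, 5, 6}
All non-empty? True
Pairwise disjoint? True
Covers U? True

Yes, valid partition


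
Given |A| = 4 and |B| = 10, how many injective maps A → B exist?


An injection sends each of |A| = 4 inputs to a distinct output in B.
# injections = |B|·(|B|-1)·…·(|B|-|A|+1) = 10! / (10 - 4)!
= 10 × 9 × 8 × 7
= 5040

Number of injections = 5040


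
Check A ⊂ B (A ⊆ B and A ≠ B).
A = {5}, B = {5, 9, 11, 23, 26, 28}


A ⊂ B requires: A ⊆ B AND A ≠ B.
A ⊆ B? Yes
A = B? No
A ⊂ B: Yes (A is a proper subset of B)

Yes, A ⊂ B


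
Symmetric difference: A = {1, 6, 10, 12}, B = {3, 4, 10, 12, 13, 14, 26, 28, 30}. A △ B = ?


A △ B = (A \ B) ∪ (B \ A) = elements in exactly one of A or B
A \ B = {1, 6}
B \ A = {3, 4, 13, 14, 26, 28, 30}
A △ B = {1, 3, 4, 6, 13, 14, 26, 28, 30}

A △ B = {1, 3, 4, 6, 13, 14, 26, 28, 30}


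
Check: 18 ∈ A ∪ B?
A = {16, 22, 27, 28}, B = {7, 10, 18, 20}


A = {16, 22, 27, 28}, B = {7, 10, 18, 20}
A ∪ B = all elements in A or B
A ∪ B = {7, 10, 16, 18, 20, 22, 27, 28}
Checking if 18 ∈ A ∪ B
18 is in A ∪ B → True

18 ∈ A ∪ B


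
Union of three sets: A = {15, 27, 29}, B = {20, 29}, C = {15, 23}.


A ∪ B = {15, 20, 27, 29}
(A ∪ B) ∪ C = {15, 20, 23, 27, 29}

A ∪ B ∪ C = {15, 20, 23, 27, 29}


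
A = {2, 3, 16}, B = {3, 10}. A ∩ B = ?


A ∩ B = elements in both A and B
A = {2, 3, 16}
B = {3, 10}
A ∩ B = {3}

A ∩ B = {3}


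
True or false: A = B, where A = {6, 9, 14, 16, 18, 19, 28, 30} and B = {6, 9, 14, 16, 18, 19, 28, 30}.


Two sets are equal iff they have exactly the same elements.
A = {6, 9, 14, 16, 18, 19, 28, 30}
B = {6, 9, 14, 16, 18, 19, 28, 30}
Same elements → A = B

Yes, A = B


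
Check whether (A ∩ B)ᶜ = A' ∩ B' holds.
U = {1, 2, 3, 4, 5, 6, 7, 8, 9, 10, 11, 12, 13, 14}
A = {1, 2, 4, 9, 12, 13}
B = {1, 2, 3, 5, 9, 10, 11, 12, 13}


LHS: A ∩ B = {1, 2, 9, 12, 13}
(A ∩ B)' = U \ (A ∩ B) = {3, 4, 5, 6, 7, 8, 10, 11, 14}
A' = {3, 5, 6, 7, 8, 10, 11, 14}, B' = {4, 6, 7, 8, 14}
Claimed RHS: A' ∩ B' = {6, 7, 8, 14}
Identity is INVALID: LHS = {3, 4, 5, 6, 7, 8, 10, 11, 14} but the RHS claimed here equals {6, 7, 8, 14}. The correct form is (A ∩ B)' = A' ∪ B'.

Identity is invalid: (A ∩ B)' = {3, 4, 5, 6, 7, 8, 10, 11, 14} but A' ∩ B' = {6, 7, 8, 14}. The correct De Morgan law is (A ∩ B)' = A' ∪ B'.


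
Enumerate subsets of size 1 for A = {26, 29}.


|A| = 2, so A has C(2,1) = 2 subsets of size 1.
Enumerate by choosing 1 elements from A at a time:
{26}, {29}

1-element subsets (2 total): {26}, {29}


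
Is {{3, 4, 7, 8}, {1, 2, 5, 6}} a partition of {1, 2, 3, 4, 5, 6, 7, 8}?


A partition requires: (1) non-empty parts, (2) pairwise disjoint, (3) union = U
Parts: {3, 4, 7, 8}, {1, 2, 5, 6}
Union of parts: {1, 2, 3, 4, 5, 6, 7, 8}
U = {1, 2, 3, 4, 5, 6, 7, 8}
All non-empty? True
Pairwise disjoint? True
Covers U? True

Yes, valid partition


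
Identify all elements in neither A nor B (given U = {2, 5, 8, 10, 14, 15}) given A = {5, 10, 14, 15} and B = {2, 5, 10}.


A = {5, 10, 14, 15}
B = {2, 5, 10}
Region: in neither A nor B (given U = {2, 5, 8, 10, 14, 15})
Elements: {8}

Elements in neither A nor B (given U = {2, 5, 8, 10, 14, 15}): {8}


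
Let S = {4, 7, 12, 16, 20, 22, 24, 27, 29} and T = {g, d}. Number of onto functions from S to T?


n = |S| = 9, k = |T| = 2. Surjections via inclusion-exclusion:
S(n,k) = Σ(-1)^i × C(k,i) × (k-i)^n, i=0 to k
i=0: (-1)^0×C(2,0)×2^9 = 512
i=1: (-1)^1×C(2,1)×1^9 = -2
i=2: (-1)^2×C(2,2)×0^9 = 0
Total = 510

Number of surjections = 510


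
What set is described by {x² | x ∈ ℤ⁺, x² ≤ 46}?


Checking each candidate:
Condition: positive perfect squares ≤ 46
Result = {1, 4, 9, 16, 25, 36}

{1, 4, 9, 16, 25, 36}


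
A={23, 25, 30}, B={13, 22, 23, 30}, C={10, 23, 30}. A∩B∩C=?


A ∩ B = {23, 30}
(A ∩ B) ∩ C = {23, 30}

A ∩ B ∩ C = {23, 30}


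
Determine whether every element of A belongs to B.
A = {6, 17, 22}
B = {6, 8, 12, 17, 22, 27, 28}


A ⊆ B means every element of A is in B.
All elements of A are in B.
So A ⊆ B.

Yes, A ⊆ B


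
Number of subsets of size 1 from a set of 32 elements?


C(n,k) = n! / (k!(n-k)!)
C(32,1) = 32! / (1!31!)
= 32

C(32,1) = 32


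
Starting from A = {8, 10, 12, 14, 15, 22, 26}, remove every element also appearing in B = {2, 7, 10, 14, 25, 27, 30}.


A \ B = elements in A but not in B
A = {8, 10, 12, 14, 15, 22, 26}
B = {2, 7, 10, 14, 25, 27, 30}
Remove from A any elements in B
A \ B = {8, 12, 15, 22, 26}

A \ B = {8, 12, 15, 22, 26}
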